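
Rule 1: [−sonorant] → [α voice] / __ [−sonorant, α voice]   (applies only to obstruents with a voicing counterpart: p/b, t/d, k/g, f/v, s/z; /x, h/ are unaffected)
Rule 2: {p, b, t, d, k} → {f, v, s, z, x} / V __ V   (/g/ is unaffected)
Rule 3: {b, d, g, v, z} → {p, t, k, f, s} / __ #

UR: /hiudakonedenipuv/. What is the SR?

Rule 1 (regressive voicing assimilation): no segment meets the environment; /hiudakonedenipuv/ is unchanged.
Rule 2 (intervocalic spirantization): /d/ is a stop between vowels /u/ and /a/, so it spirantizes to the fricative [z]. /k/ is a stop between vowels /a/ and /o/, so it spirantizes to the fricative [x]. /d/ is a stop between vowels /e/ and /e/, so it spirantizes to the fricative [z]. /p/ is a stop between vowels /i/ and /u/, so it spirantizes to the fricative [f]. /hiudakonedenipuv/ → hiuzaxonezenifuv.
Rule 3 (final devoicing): /v/ is a voiced obstruent in word-final position, so it devoices to [f]. /hiuzaxonezenifuv/ → hiuzaxonezenifuf.

hiuzaxonezenifuf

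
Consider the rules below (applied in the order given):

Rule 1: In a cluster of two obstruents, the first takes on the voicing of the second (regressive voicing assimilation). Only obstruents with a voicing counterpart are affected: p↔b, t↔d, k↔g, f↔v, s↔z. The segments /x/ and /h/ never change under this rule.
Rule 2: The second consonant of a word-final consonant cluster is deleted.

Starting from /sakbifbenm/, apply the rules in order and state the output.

Rule 1 (regressive voicing assimilation): /k/ precedes the voiced obstruent /b/, so it voices to [g] by assimilation. /f/ precedes the voiced obstruent /b/, so it voices to [v] by assimilation. /sakbifbenm/ → sagbivbenm.
Rule 2 (final cluster simplification): /m/ is the second consonant of a word-final cluster /nm/, so it deletes. /sagbivbenm/ → sagbivben.

sagbivben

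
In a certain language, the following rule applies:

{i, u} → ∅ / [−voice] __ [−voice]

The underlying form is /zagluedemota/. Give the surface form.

No segment of /zagluedemota/ meets the structural description of the rule, so the form surfaces unchanged.

zagluedemota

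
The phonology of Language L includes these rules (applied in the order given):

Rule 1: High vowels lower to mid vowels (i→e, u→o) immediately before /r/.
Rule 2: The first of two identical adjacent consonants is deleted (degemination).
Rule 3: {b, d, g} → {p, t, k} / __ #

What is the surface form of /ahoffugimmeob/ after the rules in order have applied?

ahofugimeop

Rule 1 (pre-rhotic lowering): no segment meets the environment; /ahoffugimmeob/ is unchanged.
Rule 2 (degemination): /ff/ is a geminate; the first /f/ deletes. /mm/ is a geminate; the first /m/ deletes. /ahoffugimmeob/ → ahofugimeob.
Rule 3 (final devoicing): /b/ is a voiced stop in word-final position, so it devoices to [p]. /ahofugimeob/ → ahofugimeop.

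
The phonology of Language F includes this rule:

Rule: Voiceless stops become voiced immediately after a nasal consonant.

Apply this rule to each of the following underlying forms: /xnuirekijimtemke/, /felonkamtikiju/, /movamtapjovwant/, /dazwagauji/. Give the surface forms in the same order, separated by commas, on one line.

xnuirekijimdemge, felongamdikiju, movamdapjovwand, dazwagauji

/xnuirekijimtemke/: /t/ is a voiceless stop immediately after the nasal /m/, so it voices to [d]. /k/ is a voiceless stop immediately after the nasal /m/, so it voices to [g]. → [xnuirekijimdemge].
/felonkamtikiju/: /k/ is a voiceless stop immediately after the nasal /n/, so it voices to [g]. /t/ is a voiceless stop immediately after the nasal /m/, so it voices to [d]. → [felongamdikiju].
/movamtapjovwant/: /t/ is a voiceless stop immediately after the nasal /m/, so it voices to [d]. /t/ is a voiceless stop immediately after the nasal /n/, so it voices to [d]. → [movamdapjovwand].
/dazwagauji/: the rule's environment is not met; surfaces unchanged as [dazwagauji].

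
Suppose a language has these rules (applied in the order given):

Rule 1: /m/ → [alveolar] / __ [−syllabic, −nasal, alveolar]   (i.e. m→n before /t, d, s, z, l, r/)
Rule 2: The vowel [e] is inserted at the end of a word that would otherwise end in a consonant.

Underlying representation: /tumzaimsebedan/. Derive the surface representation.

Rule 1 (nasal place assimilation): /m/ precedes the alveolar consonant /z/, so it assimilates in place to [n]. /m/ precedes the alveolar consonant /s/, so it assimilates in place to [n]. /tumzaimsebedan/ → tunzainsebedan.
Rule 2 (final e-epenthesis): the form ends in the consonant /n/, so [e] is inserted word-finally. /tunzainsebedan/ → tunzainsebedane.

tunzainsebedane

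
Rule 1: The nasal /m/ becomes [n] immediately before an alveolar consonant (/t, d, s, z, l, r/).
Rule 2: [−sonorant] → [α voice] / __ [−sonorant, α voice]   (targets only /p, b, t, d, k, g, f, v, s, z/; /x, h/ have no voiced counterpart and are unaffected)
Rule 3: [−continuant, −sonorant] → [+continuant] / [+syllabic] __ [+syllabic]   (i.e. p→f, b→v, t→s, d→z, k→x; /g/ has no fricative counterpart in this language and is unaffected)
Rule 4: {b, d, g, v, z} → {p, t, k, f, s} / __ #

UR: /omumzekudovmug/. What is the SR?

omunzexuzovmuk

Rule 1 (nasal place assimilation): /m/ precedes the alveolar consonant /z/, so it assimilates in place to [n]. /omumzekudovmug/ → omunzekudovmug.
Rule 2 (regressive voicing assimilation): no segment meets the environment; /omunzekudovmug/ is unchanged.
Rule 3 (intervocalic spirantization): /k/ is a stop between vowels /e/ and /u/, so it spirantizes to the fricative [x]. /d/ is a stop between vowels /u/ and /o/, so it spirantizes to the fricative [z]. /omunzekudovmug/ → omunzexuzovmug.
Rule 4 (final devoicing): /g/ is a voiced obstruent in word-final position, so it devoices to [k]. /omunzexuzovmug/ → omunzexuzovmuk.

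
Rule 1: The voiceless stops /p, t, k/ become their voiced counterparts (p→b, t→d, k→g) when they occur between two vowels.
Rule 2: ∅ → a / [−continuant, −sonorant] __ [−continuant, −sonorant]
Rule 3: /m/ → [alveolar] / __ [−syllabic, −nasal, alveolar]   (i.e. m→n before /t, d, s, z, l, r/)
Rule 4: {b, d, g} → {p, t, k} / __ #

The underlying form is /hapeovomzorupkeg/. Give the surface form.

Rule 1 (intervocalic voicing): /p/ is a voiceless stop between vowels /a/ and /e/, so it voices to [b]. /hapeovomzorupkeg/ → habeovomzorupkeg.
Rule 2 (stop-cluster a-epenthesis): /p/ and /k/ form a stop–stop cluster, so [a] is inserted between them. /habeovomzorupkeg/ → habeovomzorupakeg.
Rule 3 (nasal place assimilation): /m/ precedes the alveolar consonant /z/, so it assimilates in place to [n]. /habeovomzorupakeg/ → habeovonzorupakeg.
Rule 4 (final devoicing): /g/ is a voiced stop in word-final position, so it devoices to [k]. /habeovonzorupakeg/ → habeovonzorupakek.

habeovonzorupakek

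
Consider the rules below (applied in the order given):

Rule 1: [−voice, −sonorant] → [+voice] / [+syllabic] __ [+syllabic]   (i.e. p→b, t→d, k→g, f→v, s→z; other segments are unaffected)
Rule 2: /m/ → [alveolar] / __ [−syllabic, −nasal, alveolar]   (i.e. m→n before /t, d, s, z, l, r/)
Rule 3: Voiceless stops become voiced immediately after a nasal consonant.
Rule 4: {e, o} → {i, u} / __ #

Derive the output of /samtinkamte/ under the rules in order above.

Rule 1 (intervocalic voicing): no segment meets the environment; /samtinkamte/ is unchanged.
Rule 2 (nasal place assimilation): /m/ precedes the alveolar consonant /t/, so it assimilates in place to [n]. /m/ precedes the alveolar consonant /t/, so it assimilates in place to [n]. /samtinkamte/ → santinkante.
Rule 3 (post-nasal voicing): /t/ is a voiceless stop immediately after the nasal /n/, so it voices to [d]. /k/ is a voiceless stop immediately after the nasal /n/, so it voices to [g]. /t/ is a voiceless stop immediately after the nasal /n/, so it voices to [d]. /santinkante/ → sandingande.
Rule 4 (final vowel raising): /e/ is a mid vowel in word-final position, so it raises to [i]. /sandingande/ → sandingandi.

sandingandi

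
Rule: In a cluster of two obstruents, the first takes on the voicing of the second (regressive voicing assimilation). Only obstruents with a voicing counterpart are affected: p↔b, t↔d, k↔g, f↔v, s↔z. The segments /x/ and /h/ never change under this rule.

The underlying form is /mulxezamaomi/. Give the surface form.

No segment of /mulxezamaomi/ meets the structural description of the rule, so the form surfaces unchanged.

mulxezamaomi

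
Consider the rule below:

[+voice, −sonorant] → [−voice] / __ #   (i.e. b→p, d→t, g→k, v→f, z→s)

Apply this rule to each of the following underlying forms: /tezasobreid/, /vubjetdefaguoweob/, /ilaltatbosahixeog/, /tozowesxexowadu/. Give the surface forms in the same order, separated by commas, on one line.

/tezasobreid/: /d/ is a voiced obstruent in word-final position, so it devoices to [t]. → [tezasobreit].
/vubjetdefaguoweob/: /b/ is a voiced obstruent in word-final position, so it devoices to [p]. → [vubjetdefaguoweop].
/ilaltatbosahixeog/: /g/ is a voiced obstruent in word-final position, so it devoices to [k]. → [ilaltatbosahixeok].
/tozowesxexowadu/: the rule's environment is not met; surfaces unchanged as [tozowesxexowadu].

tezasobreit, vubjetdefaguoweop, ilaltatbosahixeok, tozowesxexowadu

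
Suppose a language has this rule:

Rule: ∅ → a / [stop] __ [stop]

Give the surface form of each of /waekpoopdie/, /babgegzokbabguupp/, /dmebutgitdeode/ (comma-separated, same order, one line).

waekapoopadie, babagegzokababaguupap, dmebutagitadeode

/waekpoopdie/: /k/ and /p/ form a stop–stop cluster, so [a] is inserted between them. /p/ and /d/ form a stop–stop cluster, so [a] is inserted between them. → [waekapoopadie].
/babgegzokbabguupp/: /b/ and /g/ form a stop–stop cluster, so [a] is inserted between them. /k/ and /b/ form a stop–stop cluster, so [a] is inserted between them. /b/ and /g/ form a stop–stop cluster, so [a] is inserted between them. /p/ and /p/ form a stop–stop cluster, so [a] is inserted between them. → [babagegzokababaguupap].
/dmebutgitdeode/: /t/ and /g/ form a stop–stop cluster, so [a] is inserted between them. /t/ and /d/ form a stop–stop cluster, so [a] is inserted between them. → [dmebutagitadeode].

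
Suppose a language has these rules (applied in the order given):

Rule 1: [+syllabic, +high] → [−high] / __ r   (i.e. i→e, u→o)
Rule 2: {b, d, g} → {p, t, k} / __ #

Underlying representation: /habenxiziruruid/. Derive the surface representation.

Rule 1 (pre-rhotic lowering): /i/ is a high vowel immediately before /r/, so it lowers to [e]. /u/ is a high vowel immediately before /r/, so it lowers to [o]. /habenxiziruruid/ → habenxizeroruid.
Rule 2 (final devoicing): /d/ is a voiced stop in word-final position, so it devoices to [t]. /habenxizeroruid/ → habenxizeroruit.

habenxizeroruit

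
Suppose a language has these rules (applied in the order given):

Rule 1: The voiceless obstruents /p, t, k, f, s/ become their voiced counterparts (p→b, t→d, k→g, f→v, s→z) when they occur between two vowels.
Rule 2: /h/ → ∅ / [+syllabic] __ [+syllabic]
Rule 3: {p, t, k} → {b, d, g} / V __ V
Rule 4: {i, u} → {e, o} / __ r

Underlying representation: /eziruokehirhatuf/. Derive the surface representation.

ezeruogeerhaduf

Rule 1 (intervocalic voicing): /k/ is a voiceless obstruent between vowels /o/ and /e/, so it voices to [g]. /t/ is a voiceless obstruent between vowels /a/ and /u/, so it voices to [d]. /eziruokehirhatuf/ → eziruogehirhaduf.
Rule 2 (intervocalic h-deletion): /h/ occurs between vowels /e/ and /i/, so it deletes. /eziruogehirhaduf/ → eziruogeirhaduf.
Rule 3 (intervocalic voicing): no segment meets the environment; /eziruogeirhaduf/ is unchanged.
Rule 4 (pre-rhotic lowering): /i/ is a high vowel immediately before /r/, so it lowers to [e]. /i/ is a high vowel immediately before /r/, so it lowers to [e]. /eziruogeirhaduf/ → ezeruogeerhaduf.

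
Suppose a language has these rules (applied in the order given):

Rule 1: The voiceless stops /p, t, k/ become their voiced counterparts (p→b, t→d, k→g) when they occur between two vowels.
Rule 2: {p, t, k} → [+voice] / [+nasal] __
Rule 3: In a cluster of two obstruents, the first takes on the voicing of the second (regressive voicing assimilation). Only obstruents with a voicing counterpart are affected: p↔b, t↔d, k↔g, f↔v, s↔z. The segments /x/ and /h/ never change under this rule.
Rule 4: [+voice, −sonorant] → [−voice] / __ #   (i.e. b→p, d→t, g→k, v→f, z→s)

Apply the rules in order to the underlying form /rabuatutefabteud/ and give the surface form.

Rule 1 (intervocalic voicing): /t/ is a voiceless stop between vowels /a/ and /u/, so it voices to [d]. /t/ is a voiceless stop between vowels /u/ and /e/, so it voices to [d]. /rabuatutefabteud/ → rabuadudefabteud.
Rule 2 (post-nasal voicing): no segment meets the environment; /rabuadudefabteud/ is unchanged.
Rule 3 (regressive voicing assimilation): /b/ precedes the voiceless obstruent /t/, so it devoices to [p] by assimilation. /rabuadudefabteud/ → rabuadudefapteud.
Rule 4 (final devoicing): /d/ is a voiced obstruent in word-final position, so it devoices to [t]. /rabuadudefapteud/ → rabuadudefapteut.

rabuadudefapteut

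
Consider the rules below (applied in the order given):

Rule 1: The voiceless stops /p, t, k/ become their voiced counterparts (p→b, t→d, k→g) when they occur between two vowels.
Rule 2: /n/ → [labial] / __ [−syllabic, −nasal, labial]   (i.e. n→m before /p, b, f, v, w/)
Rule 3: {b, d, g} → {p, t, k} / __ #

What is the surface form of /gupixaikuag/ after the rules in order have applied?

gubixaiguak

Rule 1 (intervocalic voicing): /p/ is a voiceless stop between vowels /u/ and /i/, so it voices to [b]. /k/ is a voiceless stop between vowels /i/ and /u/, so it voices to [g]. /gupixaikuag/ → gubixaiguag.
Rule 2 (nasal place assimilation): no segment meets the environment; /gubixaiguag/ is unchanged.
Rule 3 (final devoicing): /g/ is a voiced stop in word-final position, so it devoices to [k]. /gubixaiguag/ → gubixaiguak.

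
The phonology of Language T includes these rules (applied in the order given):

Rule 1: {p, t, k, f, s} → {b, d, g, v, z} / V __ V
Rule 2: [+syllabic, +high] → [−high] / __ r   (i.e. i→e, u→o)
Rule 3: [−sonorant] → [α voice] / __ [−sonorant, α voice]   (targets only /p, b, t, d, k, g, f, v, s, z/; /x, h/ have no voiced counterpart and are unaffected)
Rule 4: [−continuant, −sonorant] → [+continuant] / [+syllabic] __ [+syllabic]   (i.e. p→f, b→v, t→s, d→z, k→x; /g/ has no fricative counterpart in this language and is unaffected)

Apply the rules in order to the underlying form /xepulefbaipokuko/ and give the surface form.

xevulevbaivogugo

Rule 1 (intervocalic voicing): /p/ is a voiceless obstruent between vowels /e/ and /u/, so it voices to [b]. /p/ is a voiceless obstruent between vowels /i/ and /o/, so it voices to [b]. /k/ is a voiceless obstruent between vowels /o/ and /u/, so it voices to [g]. /k/ is a voiceless obstruent between vowels /u/ and /o/, so it voices to [g]. /xepulefbaipokuko/ → xebulefbaibogugo.
Rule 2 (pre-rhotic lowering): no segment meets the environment; /xebulefbaibogugo/ is unchanged.
Rule 3 (regressive voicing assimilation): /f/ precedes the voiced obstruent /b/, so it voices to [v] by assimilation. /xebulefbaibogugo/ → xebulevbaibogugo.
Rule 4 (intervocalic spirantization): /b/ is a stop between vowels /e/ and /u/, so it spirantizes to the fricative [v]. /b/ is a stop between vowels /i/ and /o/, so it spirantizes to the fricative [v]. /xebulevbaibogugo/ → xevulevbaivogugo.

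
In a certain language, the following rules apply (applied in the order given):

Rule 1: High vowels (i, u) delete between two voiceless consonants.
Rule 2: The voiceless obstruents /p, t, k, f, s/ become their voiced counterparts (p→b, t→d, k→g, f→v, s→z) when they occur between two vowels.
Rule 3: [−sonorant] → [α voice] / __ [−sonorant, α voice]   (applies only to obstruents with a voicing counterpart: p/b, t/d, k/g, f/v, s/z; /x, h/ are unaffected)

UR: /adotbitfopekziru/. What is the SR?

adodbitfobegziru

Rule 1 (high vowel syncope): no segment meets the environment; /adotbitfopekziru/ is unchanged.
Rule 2 (intervocalic voicing): /p/ is a voiceless obstruent between vowels /o/ and /e/, so it voices to [b]. /adotbitfopekziru/ → adotbitfobekziru.
Rule 3 (regressive voicing assimilation): /t/ precedes the voiced obstruent /b/, so it voices to [d] by assimilation. /k/ precedes the voiced obstruent /z/, so it voices to [g] by assimilation. /adotbitfobekziru/ → adodbitfobegziru.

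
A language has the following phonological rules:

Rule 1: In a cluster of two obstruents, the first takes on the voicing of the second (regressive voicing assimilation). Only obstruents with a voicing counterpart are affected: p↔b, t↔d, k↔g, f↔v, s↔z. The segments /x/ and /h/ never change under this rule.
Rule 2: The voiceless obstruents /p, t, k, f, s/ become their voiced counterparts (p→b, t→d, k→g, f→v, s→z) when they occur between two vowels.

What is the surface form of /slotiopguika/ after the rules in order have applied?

Rule 1 (regressive voicing assimilation): /p/ precedes the voiced obstruent /g/, so it voices to [b] by assimilation. /slotiopguika/ → slotiobguika.
Rule 2 (intervocalic voicing): /t/ is a voiceless obstruent between vowels /o/ and /i/, so it voices to [d]. /k/ is a voiceless obstruent between vowels /i/ and /a/, so it voices to [g]. /slotiobguika/ → slodiobguiga.

slodiobguiga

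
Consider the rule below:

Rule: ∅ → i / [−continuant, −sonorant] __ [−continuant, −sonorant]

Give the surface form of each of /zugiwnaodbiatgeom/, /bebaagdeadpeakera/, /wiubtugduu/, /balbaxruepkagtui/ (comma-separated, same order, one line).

/zugiwnaodbiatgeom/: /d/ and /b/ form a stop–stop cluster, so [i] is inserted between them. /t/ and /g/ form a stop–stop cluster, so [i] is inserted between them. → [zugiwnaodibiatigeom].
/bebaagdeadpeakera/: /g/ and /d/ form a stop–stop cluster, so [i] is inserted between them. /d/ and /p/ form a stop–stop cluster, so [i] is inserted between them. → [bebaagideadipeakera].
/wiubtugduu/: /b/ and /t/ form a stop–stop cluster, so [i] is inserted between them. /g/ and /d/ form a stop–stop cluster, so [i] is inserted between them. → [wiubitugiduu].
/balbaxruepkagtui/: /p/ and /k/ form a stop–stop cluster, so [i] is inserted between them. /g/ and /t/ form a stop–stop cluster, so [i] is inserted between them. → [balbaxruepikagitui].

zugiwnaodibiatigeom, bebaagideadipeakera, wiubitugiduu, balbaxruepikagitui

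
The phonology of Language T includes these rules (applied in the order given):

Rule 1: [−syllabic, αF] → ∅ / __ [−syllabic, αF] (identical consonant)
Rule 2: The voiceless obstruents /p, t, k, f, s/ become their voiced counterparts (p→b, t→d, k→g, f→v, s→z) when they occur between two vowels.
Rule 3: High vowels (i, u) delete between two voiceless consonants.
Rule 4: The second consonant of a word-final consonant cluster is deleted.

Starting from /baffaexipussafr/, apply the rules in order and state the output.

Rule 1 (degemination): /ff/ is a geminate; the first /f/ deletes. /ss/ is a geminate; the first /s/ deletes. /baffaexipussafr/ → bafaexipusafr.
Rule 2 (intervocalic voicing): /f/ is a voiceless obstruent between vowels /a/ and /a/, so it voices to [v]. /p/ is a voiceless obstruent between vowels /i/ and /u/, so it voices to [b]. /s/ is a voiceless obstruent between vowels /u/ and /a/, so it voices to [z]. /bafaexipusafr/ → bavaexibuzafr.
Rule 3 (high vowel syncope): no segment meets the environment; /bavaexibuzafr/ is unchanged.
Rule 4 (final cluster simplification): /r/ is the second consonant of a word-final cluster /fr/, so it deletes. /bavaexibuzafr/ → bavaexibuzaf.

bavaexibuzaf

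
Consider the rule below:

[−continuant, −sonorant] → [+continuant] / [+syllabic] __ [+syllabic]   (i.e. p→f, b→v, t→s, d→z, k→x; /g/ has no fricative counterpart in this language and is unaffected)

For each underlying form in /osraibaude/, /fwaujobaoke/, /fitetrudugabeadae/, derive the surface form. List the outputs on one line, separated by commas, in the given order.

osraivauze, fwaujovaoxe, fisetruzugaveazae

/osraibaude/: /b/ is a stop between vowels /i/ and /a/, so it spirantizes to the fricative [v]. /d/ is a stop between vowels /u/ and /e/, so it spirantizes to the fricative [z]. → [osraivauze].
/fwaujobaoke/: /b/ is a stop between vowels /o/ and /a/, so it spirantizes to the fricative [v]. /k/ is a stop between vowels /o/ and /e/, so it spirantizes to the fricative [x]. → [fwaujovaoxe].
/fitetrudugabeadae/: /t/ is a stop between vowels /i/ and /e/, so it spirantizes to the fricative [s]. /d/ is a stop between vowels /u/ and /u/, so it spirantizes to the fricative [z]. /b/ is a stop between vowels /a/ and /e/, so it spirantizes to the fricative [v]. /d/ is a stop between vowels /a/ and /a/, so it spirantizes to the fricative [z]. → [fisetruzugaveazae].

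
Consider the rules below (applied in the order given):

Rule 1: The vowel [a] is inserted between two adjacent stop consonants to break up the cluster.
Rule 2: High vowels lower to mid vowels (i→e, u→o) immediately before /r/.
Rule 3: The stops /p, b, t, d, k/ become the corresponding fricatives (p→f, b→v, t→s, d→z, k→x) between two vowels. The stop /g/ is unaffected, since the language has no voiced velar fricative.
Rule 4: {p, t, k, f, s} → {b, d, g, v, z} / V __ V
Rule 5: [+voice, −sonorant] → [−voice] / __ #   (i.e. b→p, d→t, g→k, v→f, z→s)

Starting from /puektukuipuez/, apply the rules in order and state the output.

puexazuxuivues

Rule 1 (stop-cluster a-epenthesis): /k/ and /t/ form a stop–stop cluster, so [a] is inserted between them. /puektukuipuez/ → puekatukuipuez.
Rule 2 (pre-rhotic lowering): no segment meets the environment; /puekatukuipuez/ is unchanged.
Rule 3 (intervocalic spirantization): /k/ is a stop between vowels /e/ and /a/, so it spirantizes to the fricative [x]. /t/ is a stop between vowels /a/ and /u/, so it spirantizes to the fricative [s]. /k/ is a stop between vowels /u/ and /u/, so it spirantizes to the fricative [x]. /p/ is a stop between vowels /i/ and /u/, so it spirantizes to the fricative [f]. /puekatukuipuez/ → puexasuxuifuez.
Rule 4 (intervocalic voicing): /s/ is a voiceless obstruent between vowels /a/ and /u/, so it voices to [z]. /f/ is a voiceless obstruent between vowels /i/ and /u/, so it voices to [v]. /puexasuxuifuez/ → puexazuxuivuez.
Rule 5 (final devoicing): /z/ is a voiced obstruent in word-final position, so it devoices to [s]. /puexazuxuivuez/ → puexazuxuivues.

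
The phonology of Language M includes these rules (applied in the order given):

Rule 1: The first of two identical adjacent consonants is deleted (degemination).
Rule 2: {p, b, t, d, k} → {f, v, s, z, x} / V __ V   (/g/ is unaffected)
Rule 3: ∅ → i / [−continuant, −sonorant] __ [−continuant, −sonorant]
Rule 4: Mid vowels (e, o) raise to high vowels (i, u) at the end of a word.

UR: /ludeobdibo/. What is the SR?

Rule 1 (degemination): no segment meets the environment; /ludeobdibo/ is unchanged.
Rule 2 (intervocalic spirantization): /d/ is a stop between vowels /u/ and /e/, so it spirantizes to the fricative [z]. /b/ is a stop between vowels /i/ and /o/, so it spirantizes to the fricative [v]. /ludeobdibo/ → luzeobdivo.
Rule 3 (stop-cluster i-epenthesis): /b/ and /d/ form a stop–stop cluster, so [i] is inserted between them. /luzeobdivo/ → luzeobidivo.
Rule 4 (final vowel raising): /o/ is a mid vowel in word-final position, so it raises to [u]. /luzeobidivo/ → luzeobidivu.

luzeobidivu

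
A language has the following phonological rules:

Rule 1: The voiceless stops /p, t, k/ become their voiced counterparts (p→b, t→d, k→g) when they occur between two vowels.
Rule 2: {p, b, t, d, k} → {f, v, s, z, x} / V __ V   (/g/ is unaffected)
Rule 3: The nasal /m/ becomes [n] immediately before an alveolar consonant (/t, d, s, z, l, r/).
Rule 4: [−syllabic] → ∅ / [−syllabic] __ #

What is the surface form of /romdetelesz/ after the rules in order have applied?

rondezeles

Rule 1 (intervocalic voicing): /t/ is a voiceless stop between vowels /e/ and /e/, so it voices to [d]. /romdetelesz/ → romdedelesz.
Rule 2 (intervocalic spirantization): /d/ is a stop between vowels /e/ and /e/, so it spirantizes to the fricative [z]. /romdedelesz/ → romdezelesz.
Rule 3 (nasal place assimilation): /m/ precedes the alveolar consonant /d/, so it assimilates in place to [n]. /romdezelesz/ → rondezelesz.
Rule 4 (final cluster simplification): /z/ is the second consonant of a word-final cluster /sz/, so it deletes. /rondezelesz/ → rondezeles.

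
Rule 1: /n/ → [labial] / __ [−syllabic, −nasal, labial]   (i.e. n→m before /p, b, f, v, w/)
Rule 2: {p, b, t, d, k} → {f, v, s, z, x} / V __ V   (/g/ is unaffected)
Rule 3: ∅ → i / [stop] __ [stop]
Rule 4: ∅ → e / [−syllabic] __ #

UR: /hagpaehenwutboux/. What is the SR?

hagipaehemwutibouxe

Rule 1 (nasal place assimilation): /n/ precedes the labial consonant /w/, so it assimilates in place to [m]. /hagpaehenwutboux/ → hagpaehemwutboux.
Rule 2 (intervocalic spirantization): no segment meets the environment; /hagpaehemwutboux/ is unchanged.
Rule 3 (stop-cluster i-epenthesis): /g/ and /p/ form a stop–stop cluster, so [i] is inserted between them. /t/ and /b/ form a stop–stop cluster, so [i] is inserted between them. /hagpaehemwutboux/ → hagipaehemwutiboux.
Rule 4 (final e-epenthesis): the form ends in the consonant /x/, so [e] is inserted word-finally. /hagipaehemwutiboux/ → hagipaehemwutibouxe.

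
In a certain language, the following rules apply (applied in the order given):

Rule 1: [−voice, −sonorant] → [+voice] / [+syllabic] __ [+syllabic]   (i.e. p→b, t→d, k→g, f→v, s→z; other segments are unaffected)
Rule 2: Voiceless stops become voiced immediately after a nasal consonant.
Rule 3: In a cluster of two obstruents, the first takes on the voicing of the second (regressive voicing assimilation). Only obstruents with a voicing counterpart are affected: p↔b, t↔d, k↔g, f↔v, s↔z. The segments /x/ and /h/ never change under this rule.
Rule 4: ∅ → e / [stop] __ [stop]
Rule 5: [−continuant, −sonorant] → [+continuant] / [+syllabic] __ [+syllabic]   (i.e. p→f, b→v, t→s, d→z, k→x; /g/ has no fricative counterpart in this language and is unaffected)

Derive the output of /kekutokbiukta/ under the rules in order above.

keguzogeviuxesa

Rule 1 (intervocalic voicing): /k/ is a voiceless obstruent between vowels /e/ and /u/, so it voices to [g]. /t/ is a voiceless obstruent between vowels /u/ and /o/, so it voices to [d]. /kekutokbiukta/ → kegudokbiukta.
Rule 2 (post-nasal voicing): no segment meets the environment; /kegudokbiukta/ is unchanged.
Rule 3 (regressive voicing assimilation): /k/ precedes the voiced obstruent /b/, so it voices to [g] by assimilation. /kegudokbiukta/ → kegudogbiukta.
Rule 4 (stop-cluster e-epenthesis): /g/ and /b/ form a stop–stop cluster, so [e] is inserted between them. /k/ and /t/ form a stop–stop cluster, so [e] is inserted between them. /kegudogbiukta/ → kegudogebiuketa.
Rule 5 (intervocalic spirantization): /d/ is a stop between vowels /u/ and /o/, so it spirantizes to the fricative [z]. /b/ is a stop between vowels /e/ and /i/, so it spirantizes to the fricative [v]. /k/ is a stop between vowels /u/ and /e/, so it spirantizes to the fricative [x]. /t/ is a stop between vowels /e/ and /a/, so it spirantizes to the fricative [s]. /kegudogebiuketa/ → keguzogeviuxesa.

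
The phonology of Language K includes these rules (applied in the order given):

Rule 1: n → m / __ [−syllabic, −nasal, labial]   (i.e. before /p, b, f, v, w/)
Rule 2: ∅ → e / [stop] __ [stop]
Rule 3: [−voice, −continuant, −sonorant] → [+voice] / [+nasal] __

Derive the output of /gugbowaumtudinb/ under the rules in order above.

gugebowaumdudimb

Rule 1 (nasal place assimilation): /n/ precedes the labial consonant /b/, so it assimilates in place to [m]. /gugbowaumtudinb/ → gugbowaumtudimb.
Rule 2 (stop-cluster e-epenthesis): /g/ and /b/ form a stop–stop cluster, so [e] is inserted between them. /gugbowaumtudimb/ → gugebowaumtudimb.
Rule 3 (post-nasal voicing): /t/ is a voiceless stop immediately after the nasal /m/, so it voices to [d]. /gugebowaumtudimb/ → gugebowaumdudimb.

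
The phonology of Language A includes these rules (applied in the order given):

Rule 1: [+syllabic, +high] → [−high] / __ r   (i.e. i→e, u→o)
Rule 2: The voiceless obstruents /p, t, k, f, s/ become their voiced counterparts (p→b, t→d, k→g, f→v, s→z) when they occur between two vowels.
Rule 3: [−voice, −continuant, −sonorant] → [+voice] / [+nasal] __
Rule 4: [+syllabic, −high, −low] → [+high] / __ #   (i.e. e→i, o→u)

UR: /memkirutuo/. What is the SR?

Rule 1 (pre-rhotic lowering): /i/ is a high vowel immediately before /r/, so it lowers to [e]. /memkirutuo/ → memkerutuo.
Rule 2 (intervocalic voicing): /t/ is a voiceless obstruent between vowels /u/ and /u/, so it voices to [d]. /memkerutuo/ → memkeruduo.
Rule 3 (post-nasal voicing): /k/ is a voiceless stop immediately after the nasal /m/, so it voices to [g]. /memkeruduo/ → memgeruduo.
Rule 4 (final vowel raising): /o/ is a mid vowel in word-final position, so it raises to [u]. /memgeruduo/ → memgeruduu.

memgeruduu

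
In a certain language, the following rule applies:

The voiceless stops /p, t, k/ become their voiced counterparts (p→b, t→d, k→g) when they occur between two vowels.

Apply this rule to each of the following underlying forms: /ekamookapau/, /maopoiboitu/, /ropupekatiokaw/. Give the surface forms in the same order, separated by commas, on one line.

/ekamookapau/: /k/ is a voiceless stop between vowels /e/ and /a/, so it voices to [g]. /k/ is a voiceless stop between vowels /o/ and /a/, so it voices to [g]. /p/ is a voiceless stop between vowels /a/ and /a/, so it voices to [b]. → [egamoogabau].
/maopoiboitu/: /p/ is a voiceless stop between vowels /o/ and /o/, so it voices to [b]. /t/ is a voiceless stop between vowels /i/ and /u/, so it voices to [d]. → [maoboiboidu].
/ropupekatiokaw/: /p/ is a voiceless stop between vowels /o/ and /u/, so it voices to [b]. /p/ is a voiceless stop between vowels /u/ and /e/, so it voices to [b]. /k/ is a voiceless stop between vowels /e/ and /a/, so it voices to [g]. /t/ is a voiceless stop between vowels /a/ and /i/, so it voices to [d]. /k/ is a voiceless stop between vowels /o/ and /a/, so it voices to [g]. → [robubegadiogaw].

egamoogabau, maoboiboidu, robubegadiogaw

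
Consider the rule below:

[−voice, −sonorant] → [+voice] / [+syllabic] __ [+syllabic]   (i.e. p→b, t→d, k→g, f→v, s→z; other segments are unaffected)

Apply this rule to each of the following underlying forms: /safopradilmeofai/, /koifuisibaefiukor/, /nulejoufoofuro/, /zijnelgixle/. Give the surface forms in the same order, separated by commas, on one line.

savopradilmeovai, koivuizibaeviugor, nulejouvoovuro, zijnelgixle

/safopradilmeofai/: /f/ is a voiceless obstruent between vowels /a/ and /o/, so it voices to [v]. /f/ is a voiceless obstruent between vowels /o/ and /a/, so it voices to [v]. → [savopradilmeovai].
/koifuisibaefiukor/: /f/ is a voiceless obstruent between vowels /i/ and /u/, so it voices to [v]. /s/ is a voiceless obstruent between vowels /i/ and /i/, so it voices to [z]. /f/ is a voiceless obstruent between vowels /e/ and /i/, so it voices to [v]. /k/ is a voiceless obstruent between vowels /u/ and /o/, so it voices to [g]. → [koivuizibaeviugor].
/nulejoufoofuro/: /f/ is a voiceless obstruent between vowels /u/ and /o/, so it voices to [v]. /f/ is a voiceless obstruent between vowels /o/ and /u/, so it voices to [v]. → [nulejouvoovuro].
/zijnelgixle/: the rule's environment is not met; surfaces unchanged as [zijnelgixle].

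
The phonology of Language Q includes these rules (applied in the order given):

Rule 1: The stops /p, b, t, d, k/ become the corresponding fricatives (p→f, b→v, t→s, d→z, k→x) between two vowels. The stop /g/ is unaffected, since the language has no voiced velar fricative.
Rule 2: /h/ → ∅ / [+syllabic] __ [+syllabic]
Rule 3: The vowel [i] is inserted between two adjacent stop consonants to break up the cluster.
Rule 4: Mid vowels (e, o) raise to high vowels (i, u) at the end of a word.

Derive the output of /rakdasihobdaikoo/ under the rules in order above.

Rule 1 (intervocalic spirantization): /k/ is a stop between vowels /i/ and /o/, so it spirantizes to the fricative [x]. /rakdasihobdaikoo/ → rakdasihobdaixoo.
Rule 2 (intervocalic h-deletion): /h/ occurs between vowels /i/ and /o/, so it deletes. /rakdasihobdaixoo/ → rakdasiobdaixoo.
Rule 3 (stop-cluster i-epenthesis): /k/ and /d/ form a stop–stop cluster, so [i] is inserted between them. /b/ and /d/ form a stop–stop cluster, so [i] is inserted between them. /rakdasiobdaixoo/ → rakidasiobidaixoo.
Rule 4 (final vowel raising): /o/ is a mid vowel in word-final position, so it raises to [u]. /rakidasiobidaixoo/ → rakidasiobidaixou.

rakidasiobidaixou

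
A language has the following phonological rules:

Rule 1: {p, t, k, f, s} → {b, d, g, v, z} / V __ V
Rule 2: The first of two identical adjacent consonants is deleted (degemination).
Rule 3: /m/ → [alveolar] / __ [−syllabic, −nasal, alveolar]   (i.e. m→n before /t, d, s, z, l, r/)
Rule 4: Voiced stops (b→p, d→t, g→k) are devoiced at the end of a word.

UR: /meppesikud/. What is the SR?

Rule 1 (intervocalic voicing): /s/ is a voiceless obstruent between vowels /e/ and /i/, so it voices to [z]. /k/ is a voiceless obstruent between vowels /i/ and /u/, so it voices to [g]. /meppesikud/ → meppezigud.
Rule 2 (degemination): /pp/ is a geminate; the first /p/ deletes. /meppezigud/ → mepezigud.
Rule 3 (nasal place assimilation): no segment meets the environment; /mepezigud/ is unchanged.
Rule 4 (final devoicing): /d/ is a voiced stop in word-final position, so it devoices to [t]. /mepezigud/ → mepezigut.

mepezigut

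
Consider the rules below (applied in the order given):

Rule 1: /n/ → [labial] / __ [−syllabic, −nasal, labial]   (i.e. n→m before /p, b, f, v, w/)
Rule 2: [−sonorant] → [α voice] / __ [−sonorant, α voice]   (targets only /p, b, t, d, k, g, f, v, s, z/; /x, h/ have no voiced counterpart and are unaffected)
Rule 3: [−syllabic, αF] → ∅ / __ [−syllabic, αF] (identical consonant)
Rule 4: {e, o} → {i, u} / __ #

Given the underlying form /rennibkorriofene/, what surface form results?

Rule 1 (nasal place assimilation): no segment meets the environment; /rennibkorriofene/ is unchanged.
Rule 2 (regressive voicing assimilation): /b/ precedes the voiceless obstruent /k/, so it devoices to [p] by assimilation. /rennibkorriofene/ → rennipkorriofene.
Rule 3 (degemination): /nn/ is a geminate; the first /n/ deletes. /rr/ is a geminate; the first /r/ deletes. /rennipkorriofene/ → renipkoriofene.
Rule 4 (final vowel raising): /e/ is a mid vowel in word-final position, so it raises to [i]. /renipkoriofene/ → renipkoriofeni.

renipkoriofeni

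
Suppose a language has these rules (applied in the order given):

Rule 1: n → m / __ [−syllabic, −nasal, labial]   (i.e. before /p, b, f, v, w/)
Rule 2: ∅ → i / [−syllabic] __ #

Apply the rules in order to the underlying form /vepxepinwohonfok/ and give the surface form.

Rule 1 (nasal place assimilation): /n/ precedes the labial consonant /w/, so it assimilates in place to [m]. /n/ precedes the labial consonant /f/, so it assimilates in place to [m]. /vepxepinwohonfok/ → vepxepimwohomfok.
Rule 2 (final i-epenthesis): the form ends in the consonant /k/, so [i] is inserted word-finally. /vepxepimwohomfok/ → vepxepimwohomfoki.

vepxepimwohomfoki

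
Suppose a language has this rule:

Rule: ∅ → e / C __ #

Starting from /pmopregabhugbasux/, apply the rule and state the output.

pmopregabhugbasuxe

the form ends in the consonant /x/, so [e] is inserted word-finally.
Surface form: [pmopregabhugbasuxe].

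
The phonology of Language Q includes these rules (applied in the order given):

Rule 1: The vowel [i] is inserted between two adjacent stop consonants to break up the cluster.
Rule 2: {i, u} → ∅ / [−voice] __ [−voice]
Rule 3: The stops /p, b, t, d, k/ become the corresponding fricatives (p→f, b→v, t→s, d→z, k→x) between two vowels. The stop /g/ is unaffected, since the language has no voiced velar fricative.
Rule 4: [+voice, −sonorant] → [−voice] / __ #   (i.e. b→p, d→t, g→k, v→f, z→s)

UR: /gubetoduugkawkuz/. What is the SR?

guvesozuugixawkus

Rule 1 (stop-cluster i-epenthesis): /g/ and /k/ form a stop–stop cluster, so [i] is inserted between them. /gubetoduugkawkuz/ → gubetoduugikawkuz.
Rule 2 (high vowel syncope): no segment meets the environment; /gubetoduugikawkuz/ is unchanged.
Rule 3 (intervocalic spirantization): /b/ is a stop between vowels /u/ and /e/, so it spirantizes to the fricative [v]. /t/ is a stop between vowels /e/ and /o/, so it spirantizes to the fricative [s]. /d/ is a stop between vowels /o/ and /u/, so it spirantizes to the fricative [z]. /k/ is a stop between vowels /i/ and /a/, so it spirantizes to the fricative [x]. /gubetoduugikawkuz/ → guvesozuugixawkuz.
Rule 4 (final devoicing): /z/ is a voiced obstruent in word-final position, so it devoices to [s]. /guvesozuugixawkuz/ → guvesozuugixawkus.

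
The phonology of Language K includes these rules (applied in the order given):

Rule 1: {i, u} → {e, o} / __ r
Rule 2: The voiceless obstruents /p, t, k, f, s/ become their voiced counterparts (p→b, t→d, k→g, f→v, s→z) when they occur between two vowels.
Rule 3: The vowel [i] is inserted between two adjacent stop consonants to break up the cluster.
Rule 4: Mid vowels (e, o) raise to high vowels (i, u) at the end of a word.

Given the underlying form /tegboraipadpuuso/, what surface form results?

Rule 1 (pre-rhotic lowering): no segment meets the environment; /tegboraipadpuuso/ is unchanged.
Rule 2 (intervocalic voicing): /p/ is a voiceless obstruent between vowels /i/ and /a/, so it voices to [b]. /s/ is a voiceless obstruent between vowels /u/ and /o/, so it voices to [z]. /tegboraipadpuuso/ → tegboraibadpuuzo.
Rule 3 (stop-cluster i-epenthesis): /g/ and /b/ form a stop–stop cluster, so [i] is inserted between them. /d/ and /p/ form a stop–stop cluster, so [i] is inserted between them. /tegboraibadpuuzo/ → tegiboraibadipuuzo.
Rule 4 (final vowel raising): /o/ is a mid vowel in word-final position, so it raises to [u]. /tegiboraibadipuuzo/ → tegiboraibadipuuzu.

tegiboraibadipuuzu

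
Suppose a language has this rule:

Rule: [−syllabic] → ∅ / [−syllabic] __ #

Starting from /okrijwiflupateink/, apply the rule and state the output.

okrijwiflupatein

/k/ is the second consonant of a word-final cluster /nk/, so it deletes.
Surface form: [okrijwiflupatein].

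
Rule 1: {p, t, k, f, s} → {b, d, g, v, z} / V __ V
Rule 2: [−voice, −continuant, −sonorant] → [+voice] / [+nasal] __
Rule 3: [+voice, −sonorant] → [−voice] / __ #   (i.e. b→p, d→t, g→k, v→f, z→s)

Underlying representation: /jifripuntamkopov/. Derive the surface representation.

jifribundamgobof

Rule 1 (intervocalic voicing): /p/ is a voiceless obstruent between vowels /i/ and /u/, so it voices to [b]. /p/ is a voiceless obstruent between vowels /o/ and /o/, so it voices to [b]. /jifripuntamkopov/ → jifribuntamkobov.
Rule 2 (post-nasal voicing): /t/ is a voiceless stop immediately after the nasal /n/, so it voices to [d]. /k/ is a voiceless stop immediately after the nasal /m/, so it voices to [g]. /jifribuntamkobov/ → jifribundamgobov.
Rule 3 (final devoicing): /v/ is a voiced obstruent in word-final position, so it devoices to [f]. /jifribundamgobov/ → jifribundamgobof.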